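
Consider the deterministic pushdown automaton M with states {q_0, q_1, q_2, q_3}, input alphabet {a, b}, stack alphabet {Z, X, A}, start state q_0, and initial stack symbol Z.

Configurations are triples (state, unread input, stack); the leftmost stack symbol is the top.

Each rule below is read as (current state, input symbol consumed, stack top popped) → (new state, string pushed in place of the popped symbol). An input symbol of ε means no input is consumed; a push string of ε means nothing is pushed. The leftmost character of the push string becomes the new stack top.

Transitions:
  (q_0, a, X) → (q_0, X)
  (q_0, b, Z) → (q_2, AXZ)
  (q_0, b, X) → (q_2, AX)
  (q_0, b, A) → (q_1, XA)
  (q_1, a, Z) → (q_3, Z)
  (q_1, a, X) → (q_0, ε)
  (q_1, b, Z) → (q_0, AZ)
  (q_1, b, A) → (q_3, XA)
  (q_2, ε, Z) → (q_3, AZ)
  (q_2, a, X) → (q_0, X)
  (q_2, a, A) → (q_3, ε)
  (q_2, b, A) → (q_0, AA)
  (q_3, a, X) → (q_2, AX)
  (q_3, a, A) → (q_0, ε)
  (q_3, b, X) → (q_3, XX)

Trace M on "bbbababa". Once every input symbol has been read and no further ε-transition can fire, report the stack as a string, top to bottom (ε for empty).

AAXZ

(q_0, bbbababa, Z)
  read b, top Z: go to q_2, push AXZ → (q_2, bbababa, AXZ)
  read b, top A: go to q_0, push AA → (q_0, bababa, AAXZ)
  read b, top A: go to q_1, push XA → (q_1, ababa, XAAXZ)
  read a, top X: go to q_0, push ε → (q_0, baba, AAXZ)
  read b, top A: go to q_1, push XA → (q_1, aba, XAAXZ)
  read a, top X: go to q_0, push ε → (q_0, ba, AAXZ)
  read b, top A: go to q_1, push XA → (q_1, a, XAAXZ)
  read a, top X: go to q_0, push ε → (q_0, ε, AAXZ)
All input consumed in state q_0 with stack AAXZ.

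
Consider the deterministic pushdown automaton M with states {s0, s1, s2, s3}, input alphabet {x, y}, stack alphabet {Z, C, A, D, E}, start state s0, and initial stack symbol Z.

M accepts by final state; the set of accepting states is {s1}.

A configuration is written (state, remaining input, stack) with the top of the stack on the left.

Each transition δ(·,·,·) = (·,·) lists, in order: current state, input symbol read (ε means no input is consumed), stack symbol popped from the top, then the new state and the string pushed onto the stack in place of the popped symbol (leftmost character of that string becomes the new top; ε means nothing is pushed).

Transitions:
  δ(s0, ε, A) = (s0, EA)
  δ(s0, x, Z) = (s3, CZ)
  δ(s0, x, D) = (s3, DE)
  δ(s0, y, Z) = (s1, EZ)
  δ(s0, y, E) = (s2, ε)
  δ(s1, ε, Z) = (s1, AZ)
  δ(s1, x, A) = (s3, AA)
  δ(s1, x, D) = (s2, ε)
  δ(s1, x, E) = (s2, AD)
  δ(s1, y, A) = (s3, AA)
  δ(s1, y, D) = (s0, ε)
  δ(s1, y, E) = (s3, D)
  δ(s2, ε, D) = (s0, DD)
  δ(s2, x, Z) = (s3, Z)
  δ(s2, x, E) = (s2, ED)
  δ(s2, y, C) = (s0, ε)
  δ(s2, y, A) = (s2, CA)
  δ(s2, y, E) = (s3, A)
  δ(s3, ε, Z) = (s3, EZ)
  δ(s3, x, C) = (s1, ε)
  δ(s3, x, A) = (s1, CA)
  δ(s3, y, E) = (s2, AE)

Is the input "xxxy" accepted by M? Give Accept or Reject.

(s0, xxxy, Z)
  read x, top Z: go to s3, push CZ → (s3, xxy, CZ)
  read x, top C: go to s1, push ε → (s1, xy, Z)
  ε-move, top Z: go to s1, push AZ → (s1, xy, AZ)
  read x, top A: go to s3, push AA → (s3, y, AAZ)
No transition applies at (s3, y, AAZ); input not fully consumed.

Reject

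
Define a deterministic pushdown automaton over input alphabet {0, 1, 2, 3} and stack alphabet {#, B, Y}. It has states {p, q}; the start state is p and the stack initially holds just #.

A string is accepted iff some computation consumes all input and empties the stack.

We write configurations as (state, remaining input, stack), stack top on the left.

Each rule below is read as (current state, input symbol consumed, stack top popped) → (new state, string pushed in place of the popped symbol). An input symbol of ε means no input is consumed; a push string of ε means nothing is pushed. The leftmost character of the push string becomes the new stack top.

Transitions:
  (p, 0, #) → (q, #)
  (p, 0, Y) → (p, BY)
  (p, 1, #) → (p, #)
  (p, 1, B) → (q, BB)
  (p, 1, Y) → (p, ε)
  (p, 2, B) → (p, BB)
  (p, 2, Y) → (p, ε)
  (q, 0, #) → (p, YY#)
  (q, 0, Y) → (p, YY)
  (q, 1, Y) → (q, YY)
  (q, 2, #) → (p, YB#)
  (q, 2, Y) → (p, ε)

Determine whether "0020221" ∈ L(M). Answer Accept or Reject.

Reject

(p, 0020221, #) ⊢ (q, 020221, #) ⊢ (p, 20221, YY#) ⊢ (p, 0221, Y#) ⊢ (p, 221, BY#) ⊢ (p, 21, BBY#) ⊢ (p, 1, BBBY#) ⊢ (q, ε, BBBBY#)
All input consumed; stack is BBBBY#, not empty, and no further ε-move applies.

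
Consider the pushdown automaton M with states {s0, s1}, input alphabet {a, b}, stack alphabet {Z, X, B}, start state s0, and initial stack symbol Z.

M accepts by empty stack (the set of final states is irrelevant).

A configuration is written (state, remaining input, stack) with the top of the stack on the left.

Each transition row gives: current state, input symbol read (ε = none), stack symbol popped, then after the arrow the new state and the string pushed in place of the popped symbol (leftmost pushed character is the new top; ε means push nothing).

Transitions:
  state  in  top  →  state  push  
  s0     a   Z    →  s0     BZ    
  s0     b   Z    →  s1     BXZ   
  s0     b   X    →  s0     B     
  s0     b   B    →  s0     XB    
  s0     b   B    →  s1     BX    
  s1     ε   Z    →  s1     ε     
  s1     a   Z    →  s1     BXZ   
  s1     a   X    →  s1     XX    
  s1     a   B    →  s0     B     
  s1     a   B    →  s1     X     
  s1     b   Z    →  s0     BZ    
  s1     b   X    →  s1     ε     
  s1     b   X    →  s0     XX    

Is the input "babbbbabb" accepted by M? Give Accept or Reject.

One accepting computation: (s0, babbbbabb, Z) ⊢ (s1, abbbbabb, BXZ) ⊢ (s1, bbbbabb, XXZ) ⊢ (s1, bbbabb, XZ) ⊢ (s1, bbabb, Z) ⊢ (s0, babb, BZ) ⊢ (s1, abb, BXZ) ⊢ (s1, bb, XXZ) ⊢ (s1, b, XZ) ⊢ (s1, ε, Z) ⊢ (s1, ε, ε)
All input consumed and the stack is empty.

Accept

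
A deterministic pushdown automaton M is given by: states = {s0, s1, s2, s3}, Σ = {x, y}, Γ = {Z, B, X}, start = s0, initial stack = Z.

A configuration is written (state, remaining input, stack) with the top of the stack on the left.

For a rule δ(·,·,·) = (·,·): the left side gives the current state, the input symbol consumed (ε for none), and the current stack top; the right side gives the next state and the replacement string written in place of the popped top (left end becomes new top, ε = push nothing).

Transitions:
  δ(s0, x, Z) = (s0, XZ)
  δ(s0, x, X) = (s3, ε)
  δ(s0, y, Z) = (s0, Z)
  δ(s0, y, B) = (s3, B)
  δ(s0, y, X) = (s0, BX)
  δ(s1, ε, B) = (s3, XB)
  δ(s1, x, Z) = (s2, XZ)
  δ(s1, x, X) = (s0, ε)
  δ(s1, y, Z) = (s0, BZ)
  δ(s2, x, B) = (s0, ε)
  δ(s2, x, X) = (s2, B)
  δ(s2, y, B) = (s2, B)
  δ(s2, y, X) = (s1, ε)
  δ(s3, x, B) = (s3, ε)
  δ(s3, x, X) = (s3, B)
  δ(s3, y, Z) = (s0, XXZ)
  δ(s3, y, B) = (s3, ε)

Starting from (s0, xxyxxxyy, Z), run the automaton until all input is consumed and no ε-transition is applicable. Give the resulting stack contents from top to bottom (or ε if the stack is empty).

(s0, xxyxxxyy, Z)
  read x, top Z: go to s0, push XZ → (s0, xyxxxyy, XZ)
  read x, top X: go to s3, push ε → (s3, yxxxyy, Z)
  read y, top Z: go to s0, push XXZ → (s0, xxxyy, XXZ)
  read x, top X: go to s3, push ε → (s3, xxyy, XZ)
  read x, top X: go to s3, push B → (s3, xyy, BZ)
  read x, top B: go to s3, push ε → (s3, yy, Z)
  read y, top Z: go to s0, push XXZ → (s0, y, XXZ)
  read y, top X: go to s0, push BX → (s0, ε, BXXZ)
All input consumed in state s0 with stack BXXZ.

BXXZ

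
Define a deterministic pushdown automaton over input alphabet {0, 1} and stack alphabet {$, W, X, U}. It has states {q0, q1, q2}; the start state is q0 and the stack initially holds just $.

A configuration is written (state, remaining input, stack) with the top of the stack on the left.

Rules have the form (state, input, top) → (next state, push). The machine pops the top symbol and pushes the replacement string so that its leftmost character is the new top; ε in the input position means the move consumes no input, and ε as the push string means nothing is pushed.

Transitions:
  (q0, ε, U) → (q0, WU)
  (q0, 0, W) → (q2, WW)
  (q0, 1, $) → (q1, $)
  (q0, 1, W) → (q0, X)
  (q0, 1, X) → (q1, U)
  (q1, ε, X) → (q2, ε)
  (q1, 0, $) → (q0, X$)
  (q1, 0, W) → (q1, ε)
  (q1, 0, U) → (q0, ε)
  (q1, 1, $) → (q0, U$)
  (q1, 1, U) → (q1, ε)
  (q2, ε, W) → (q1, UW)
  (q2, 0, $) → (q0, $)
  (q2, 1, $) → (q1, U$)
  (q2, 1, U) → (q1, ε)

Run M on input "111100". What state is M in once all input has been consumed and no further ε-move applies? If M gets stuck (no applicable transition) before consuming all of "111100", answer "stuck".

q1

(q0, 111100, $) ⊢ (q1, 11100, $) ⊢ (q0, 1100, U$) ⊢ (q0, 1100, WU$) ⊢ (q0, 100, XU$) ⊢ (q1, 00, UU$) ⊢ (q0, 0, U$) ⊢ (q0, 0, WU$) ⊢ (q2, ε, WWU$) ⊢ (q1, ε, UWWU$)
All input consumed; M is in state q1.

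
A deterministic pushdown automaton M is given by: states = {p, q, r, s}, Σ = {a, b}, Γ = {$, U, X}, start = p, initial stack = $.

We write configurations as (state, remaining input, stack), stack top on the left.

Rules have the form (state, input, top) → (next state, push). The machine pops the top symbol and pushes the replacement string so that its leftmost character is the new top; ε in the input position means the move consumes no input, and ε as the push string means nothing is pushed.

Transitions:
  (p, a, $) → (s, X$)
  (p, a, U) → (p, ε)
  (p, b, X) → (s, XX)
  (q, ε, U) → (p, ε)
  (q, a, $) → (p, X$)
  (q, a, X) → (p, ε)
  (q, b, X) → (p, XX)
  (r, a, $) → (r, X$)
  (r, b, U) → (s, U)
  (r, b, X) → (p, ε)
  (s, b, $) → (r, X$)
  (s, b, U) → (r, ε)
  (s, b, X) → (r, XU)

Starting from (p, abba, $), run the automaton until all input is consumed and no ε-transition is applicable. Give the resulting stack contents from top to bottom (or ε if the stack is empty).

(p, abba, $)
  read a, top $: go to s, push X$ → (s, bba, X$)
  read b, top X: go to r, push XU → (r, ba, XU$)
  read b, top X: go to p, push ε → (p, a, U$)
  read a, top U: go to p, push ε → (p, ε, $)
All input consumed in state p with stack $.

$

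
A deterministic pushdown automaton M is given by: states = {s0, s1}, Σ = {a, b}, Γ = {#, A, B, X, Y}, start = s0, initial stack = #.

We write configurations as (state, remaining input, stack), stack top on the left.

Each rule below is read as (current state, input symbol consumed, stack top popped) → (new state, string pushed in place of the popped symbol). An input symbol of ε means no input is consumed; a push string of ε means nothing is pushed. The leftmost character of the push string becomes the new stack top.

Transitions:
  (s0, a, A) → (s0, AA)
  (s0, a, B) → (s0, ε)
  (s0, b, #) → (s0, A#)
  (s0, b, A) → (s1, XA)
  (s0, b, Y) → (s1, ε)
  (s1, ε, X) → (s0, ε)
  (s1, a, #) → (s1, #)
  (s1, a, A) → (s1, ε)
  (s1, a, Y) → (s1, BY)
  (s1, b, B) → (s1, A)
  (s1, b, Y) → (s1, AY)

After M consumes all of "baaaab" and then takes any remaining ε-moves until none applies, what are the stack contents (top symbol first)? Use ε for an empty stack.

AAAAA#

(s0, baaaab, #)
  read b, top #: go to s0, push A# → (s0, aaaab, A#)
  read a, top A: go to s0, push AA → (s0, aaab, AA#)
  read a, top A: go to s0, push AA → (s0, aab, AAA#)
  read a, top A: go to s0, push AA → (s0, ab, AAAA#)
  read a, top A: go to s0, push AA → (s0, b, AAAAA#)
  read b, top A: go to s1, push XA → (s1, ε, XAAAAA#)
  ε-move, top X: go to s0, push ε → (s0, ε, AAAAA#)
All input consumed in state s0 with stack AAAAA#.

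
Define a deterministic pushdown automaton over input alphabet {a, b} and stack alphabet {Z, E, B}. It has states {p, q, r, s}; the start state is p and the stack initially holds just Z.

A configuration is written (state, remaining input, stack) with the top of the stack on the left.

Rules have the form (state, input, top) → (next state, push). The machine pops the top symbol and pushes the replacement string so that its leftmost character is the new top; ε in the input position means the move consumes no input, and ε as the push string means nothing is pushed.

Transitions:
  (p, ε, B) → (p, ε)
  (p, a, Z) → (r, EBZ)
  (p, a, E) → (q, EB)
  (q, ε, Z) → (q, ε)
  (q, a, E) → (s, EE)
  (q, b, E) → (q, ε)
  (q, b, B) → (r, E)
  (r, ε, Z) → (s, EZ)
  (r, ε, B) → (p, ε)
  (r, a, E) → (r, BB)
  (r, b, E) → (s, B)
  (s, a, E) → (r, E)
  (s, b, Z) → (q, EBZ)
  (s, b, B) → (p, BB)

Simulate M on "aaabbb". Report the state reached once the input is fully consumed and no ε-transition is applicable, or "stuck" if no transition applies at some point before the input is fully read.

(p, aaabbb, Z) ⊢ (r, aabbb, EBZ) ⊢ (r, abbb, BBBZ) ⊢ (p, abbb, BBZ) ⊢ (p, abbb, BZ) ⊢ (p, abbb, Z) ⊢ (r, bbb, EBZ) ⊢ (s, bb, BBZ) ⊢ (p, b, BBBZ) ⊢ (p, b, BBZ) ⊢ (p, b, BZ) ⊢ (p, b, Z)
No transition for (p, b, top Z); M blocks with input b remaining.

stuck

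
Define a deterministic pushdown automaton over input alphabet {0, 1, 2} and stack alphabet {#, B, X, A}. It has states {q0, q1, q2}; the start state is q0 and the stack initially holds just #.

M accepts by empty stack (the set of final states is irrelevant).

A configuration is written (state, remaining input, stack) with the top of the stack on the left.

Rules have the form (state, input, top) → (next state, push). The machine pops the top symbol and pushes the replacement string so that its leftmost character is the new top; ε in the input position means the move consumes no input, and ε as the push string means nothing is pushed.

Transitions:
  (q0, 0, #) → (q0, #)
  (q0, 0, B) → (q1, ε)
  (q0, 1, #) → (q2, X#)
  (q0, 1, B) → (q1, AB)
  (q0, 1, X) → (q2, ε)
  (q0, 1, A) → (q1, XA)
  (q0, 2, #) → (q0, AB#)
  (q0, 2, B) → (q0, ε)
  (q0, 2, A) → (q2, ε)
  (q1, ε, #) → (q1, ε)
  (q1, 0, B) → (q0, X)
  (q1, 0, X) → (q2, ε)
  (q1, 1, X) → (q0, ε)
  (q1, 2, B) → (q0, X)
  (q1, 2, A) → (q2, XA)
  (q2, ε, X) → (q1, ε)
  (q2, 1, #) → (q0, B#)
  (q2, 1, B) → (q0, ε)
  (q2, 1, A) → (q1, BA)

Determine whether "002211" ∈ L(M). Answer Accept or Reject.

(q0, 002211, #)
  read 0, top #: go to q0, push # → (q0, 02211, #)
  read 0, top #: go to q0, push # → (q0, 2211, #)
  read 2, top #: go to q0, push AB# → (q0, 211, AB#)
  read 2, top A: go to q2, push ε → (q2, 11, B#)
  read 1, top B: go to q0, push ε → (q0, 1, #)
  read 1, top #: go to q2, push X# → (q2, ε, X#)
  ε-move, top X: go to q1, push ε → (q1, ε, #)
  ε-move, top #: go to q1, push ε → (q1, ε, ε)
All input consumed and the stack is empty.

Accept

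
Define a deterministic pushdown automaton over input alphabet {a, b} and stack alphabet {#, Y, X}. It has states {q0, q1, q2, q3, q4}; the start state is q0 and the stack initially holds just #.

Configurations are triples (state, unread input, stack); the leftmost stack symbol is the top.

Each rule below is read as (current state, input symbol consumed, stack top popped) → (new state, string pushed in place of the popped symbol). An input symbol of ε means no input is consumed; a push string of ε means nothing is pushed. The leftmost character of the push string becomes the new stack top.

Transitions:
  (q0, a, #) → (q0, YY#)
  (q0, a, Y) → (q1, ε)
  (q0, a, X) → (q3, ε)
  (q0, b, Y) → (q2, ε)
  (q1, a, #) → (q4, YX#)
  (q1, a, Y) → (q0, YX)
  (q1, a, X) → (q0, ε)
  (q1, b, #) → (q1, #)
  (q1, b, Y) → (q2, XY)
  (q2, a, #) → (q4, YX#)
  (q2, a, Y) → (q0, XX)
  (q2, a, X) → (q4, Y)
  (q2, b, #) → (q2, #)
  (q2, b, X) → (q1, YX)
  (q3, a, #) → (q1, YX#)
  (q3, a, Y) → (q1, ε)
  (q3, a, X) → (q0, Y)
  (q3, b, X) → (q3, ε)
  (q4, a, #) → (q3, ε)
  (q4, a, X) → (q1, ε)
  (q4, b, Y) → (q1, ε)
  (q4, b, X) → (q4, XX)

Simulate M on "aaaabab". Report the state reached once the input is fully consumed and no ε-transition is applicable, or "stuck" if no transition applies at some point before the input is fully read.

stuck

(q0, aaaabab, #) ⊢ (q0, aaabab, YY#) ⊢ (q1, aabab, Y#) ⊢ (q0, abab, YX#) ⊢ (q1, bab, X#)
No transition for (q1, b, top X); M blocks with input bab remaining.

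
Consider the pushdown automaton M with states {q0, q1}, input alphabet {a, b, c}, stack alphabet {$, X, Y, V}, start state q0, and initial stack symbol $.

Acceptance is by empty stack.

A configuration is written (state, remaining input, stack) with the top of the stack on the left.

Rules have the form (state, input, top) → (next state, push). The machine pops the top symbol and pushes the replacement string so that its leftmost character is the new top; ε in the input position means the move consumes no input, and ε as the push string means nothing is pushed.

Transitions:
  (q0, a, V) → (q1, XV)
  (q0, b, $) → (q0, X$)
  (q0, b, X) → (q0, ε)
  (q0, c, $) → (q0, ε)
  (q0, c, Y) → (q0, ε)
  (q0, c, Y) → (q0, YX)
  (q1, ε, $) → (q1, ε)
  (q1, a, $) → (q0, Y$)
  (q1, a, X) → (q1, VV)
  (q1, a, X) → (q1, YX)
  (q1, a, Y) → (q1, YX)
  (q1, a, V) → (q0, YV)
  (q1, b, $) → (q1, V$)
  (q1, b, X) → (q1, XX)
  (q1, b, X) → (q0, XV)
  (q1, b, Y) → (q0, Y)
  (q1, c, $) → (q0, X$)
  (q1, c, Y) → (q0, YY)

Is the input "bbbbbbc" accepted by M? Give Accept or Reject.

Accept

One accepting computation: (q0, bbbbbbc, $) ⊢ (q0, bbbbbc, X$) ⊢ (q0, bbbbc, $) ⊢ (q0, bbbc, X$) ⊢ (q0, bbc, $) ⊢ (q0, bc, X$) ⊢ (q0, c, $) ⊢ (q0, ε, ε)
All input consumed and the stack is empty.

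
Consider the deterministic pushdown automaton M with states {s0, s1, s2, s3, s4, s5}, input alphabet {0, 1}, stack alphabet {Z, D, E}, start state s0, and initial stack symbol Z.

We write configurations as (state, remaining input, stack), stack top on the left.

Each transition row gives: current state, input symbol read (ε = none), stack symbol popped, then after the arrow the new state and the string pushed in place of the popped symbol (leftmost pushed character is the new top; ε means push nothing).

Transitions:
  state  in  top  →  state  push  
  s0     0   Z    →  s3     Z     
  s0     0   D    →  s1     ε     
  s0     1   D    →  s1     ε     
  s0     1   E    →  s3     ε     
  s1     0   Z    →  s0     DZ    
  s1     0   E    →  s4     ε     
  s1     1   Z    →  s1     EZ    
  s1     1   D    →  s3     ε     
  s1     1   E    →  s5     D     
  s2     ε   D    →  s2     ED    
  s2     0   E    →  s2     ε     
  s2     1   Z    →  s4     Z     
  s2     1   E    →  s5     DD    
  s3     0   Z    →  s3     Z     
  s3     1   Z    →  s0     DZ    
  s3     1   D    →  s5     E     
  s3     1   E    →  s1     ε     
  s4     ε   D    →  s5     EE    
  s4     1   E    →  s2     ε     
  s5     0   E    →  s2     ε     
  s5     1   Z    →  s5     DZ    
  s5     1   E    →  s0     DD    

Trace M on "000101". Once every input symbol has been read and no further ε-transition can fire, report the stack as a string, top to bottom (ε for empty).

EZ

(s0, 000101, Z) ⊢ (s3, 00101, Z) ⊢ (s3, 0101, Z) ⊢ (s3, 101, Z) ⊢ (s0, 01, DZ) ⊢ (s1, 1, Z) ⊢ (s1, ε, EZ)
All input consumed in state s1 with stack EZ.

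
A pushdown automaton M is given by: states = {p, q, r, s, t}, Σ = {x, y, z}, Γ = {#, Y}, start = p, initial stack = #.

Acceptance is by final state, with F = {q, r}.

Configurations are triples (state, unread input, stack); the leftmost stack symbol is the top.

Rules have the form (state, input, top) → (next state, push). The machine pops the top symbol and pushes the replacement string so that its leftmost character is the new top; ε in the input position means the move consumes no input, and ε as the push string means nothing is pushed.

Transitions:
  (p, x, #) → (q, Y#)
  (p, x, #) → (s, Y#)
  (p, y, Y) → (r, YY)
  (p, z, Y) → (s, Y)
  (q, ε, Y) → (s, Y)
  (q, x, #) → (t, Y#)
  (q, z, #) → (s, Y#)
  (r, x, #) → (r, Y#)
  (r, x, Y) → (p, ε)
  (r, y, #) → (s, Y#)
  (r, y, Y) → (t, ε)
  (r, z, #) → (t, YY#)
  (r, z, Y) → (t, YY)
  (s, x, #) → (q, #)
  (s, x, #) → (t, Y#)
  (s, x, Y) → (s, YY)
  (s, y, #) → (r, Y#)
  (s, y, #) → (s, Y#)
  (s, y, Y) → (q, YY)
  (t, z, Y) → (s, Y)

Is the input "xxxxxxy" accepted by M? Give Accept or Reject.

Accept

One accepting computation: (p, xxxxxxy, #) ⊢ (s, xxxxxy, Y#) ⊢ (s, xxxxy, YY#) ⊢ (s, xxxy, YYY#) ⊢ (s, xxy, YYYY#) ⊢ (s, xy, YYYYY#) ⊢ (s, y, YYYYYY#) ⊢ (q, ε, YYYYYYY#)
All input consumed and state q ∈ F.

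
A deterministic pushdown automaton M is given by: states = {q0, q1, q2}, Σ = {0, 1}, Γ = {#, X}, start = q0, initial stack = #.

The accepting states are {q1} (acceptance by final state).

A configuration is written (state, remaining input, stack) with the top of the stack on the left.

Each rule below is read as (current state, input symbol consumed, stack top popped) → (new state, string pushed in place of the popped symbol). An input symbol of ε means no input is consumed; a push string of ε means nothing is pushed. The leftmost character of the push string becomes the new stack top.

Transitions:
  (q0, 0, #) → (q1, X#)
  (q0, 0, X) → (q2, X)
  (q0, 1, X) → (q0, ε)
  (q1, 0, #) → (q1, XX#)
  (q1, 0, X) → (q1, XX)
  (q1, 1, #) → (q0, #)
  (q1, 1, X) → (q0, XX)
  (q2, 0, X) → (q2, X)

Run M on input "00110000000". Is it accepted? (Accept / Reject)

(q0, 00110000000, #) ⊢ (q1, 0110000000, X#) ⊢ (q1, 110000000, XX#) ⊢ (q0, 10000000, XXX#) ⊢ (q0, 0000000, XX#) ⊢ (q2, 000000, XX#) ⊢ (q2, 00000, XX#) ⊢ (q2, 0000, XX#) ⊢ (q2, 000, XX#) ⊢ (q2, 00, XX#) ⊢ (q2, 0, XX#) ⊢ (q2, ε, XX#)
All input consumed; state q2 ∉ F and no further ε-move applies.

Reject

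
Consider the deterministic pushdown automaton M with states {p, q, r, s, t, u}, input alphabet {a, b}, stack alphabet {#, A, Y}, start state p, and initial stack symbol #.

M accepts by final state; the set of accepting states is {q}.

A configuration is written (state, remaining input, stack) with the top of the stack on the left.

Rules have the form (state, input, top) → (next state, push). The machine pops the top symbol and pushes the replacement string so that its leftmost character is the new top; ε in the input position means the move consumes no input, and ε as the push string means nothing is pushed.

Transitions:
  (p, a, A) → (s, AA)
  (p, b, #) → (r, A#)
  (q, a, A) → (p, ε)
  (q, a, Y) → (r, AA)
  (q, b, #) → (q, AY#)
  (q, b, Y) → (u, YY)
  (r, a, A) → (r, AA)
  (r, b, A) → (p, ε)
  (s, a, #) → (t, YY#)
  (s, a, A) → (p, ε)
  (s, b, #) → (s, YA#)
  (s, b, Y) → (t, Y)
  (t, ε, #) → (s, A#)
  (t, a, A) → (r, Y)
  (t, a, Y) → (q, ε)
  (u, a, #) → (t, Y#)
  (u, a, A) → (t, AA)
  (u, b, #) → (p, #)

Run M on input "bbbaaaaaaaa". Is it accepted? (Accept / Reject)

Reject

(p, bbbaaaaaaaa, #) ⊢ (r, bbaaaaaaaa, A#) ⊢ (p, baaaaaaaa, #) ⊢ (r, aaaaaaaa, A#) ⊢ (r, aaaaaaa, AA#) ⊢ (r, aaaaaa, AAA#) ⊢ (r, aaaaa, AAAA#) ⊢ (r, aaaa, AAAAA#) ⊢ (r, aaa, AAAAAA#) ⊢ (r, aa, AAAAAAA#) ⊢ (r, a, AAAAAAAA#) ⊢ (r, ε, AAAAAAAAA#)
All input consumed; state r ∉ F and no further ε-move applies.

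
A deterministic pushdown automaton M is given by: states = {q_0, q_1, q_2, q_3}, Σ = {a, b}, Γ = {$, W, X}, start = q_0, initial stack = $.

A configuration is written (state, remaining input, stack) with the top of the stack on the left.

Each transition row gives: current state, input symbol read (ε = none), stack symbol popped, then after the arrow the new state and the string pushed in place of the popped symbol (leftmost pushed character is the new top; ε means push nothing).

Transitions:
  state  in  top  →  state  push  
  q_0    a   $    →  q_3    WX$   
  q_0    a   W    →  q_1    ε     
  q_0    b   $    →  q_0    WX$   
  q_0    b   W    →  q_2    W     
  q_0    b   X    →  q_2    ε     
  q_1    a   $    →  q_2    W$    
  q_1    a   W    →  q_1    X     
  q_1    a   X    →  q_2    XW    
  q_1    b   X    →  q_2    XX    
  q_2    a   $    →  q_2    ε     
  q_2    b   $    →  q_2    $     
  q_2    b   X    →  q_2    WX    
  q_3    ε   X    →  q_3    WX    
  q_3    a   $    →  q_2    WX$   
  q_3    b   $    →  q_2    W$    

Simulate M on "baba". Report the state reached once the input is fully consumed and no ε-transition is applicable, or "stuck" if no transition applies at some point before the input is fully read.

(q_0, baba, $)
  read b, top $: go to q_0, push WX$ → (q_0, aba, WX$)
  read a, top W: go to q_1, push ε → (q_1, ba, X$)
  read b, top X: go to q_2, push XX → (q_2, a, XX$)
No transition for (q_2, a, top X); M blocks with input a remaining.

stuck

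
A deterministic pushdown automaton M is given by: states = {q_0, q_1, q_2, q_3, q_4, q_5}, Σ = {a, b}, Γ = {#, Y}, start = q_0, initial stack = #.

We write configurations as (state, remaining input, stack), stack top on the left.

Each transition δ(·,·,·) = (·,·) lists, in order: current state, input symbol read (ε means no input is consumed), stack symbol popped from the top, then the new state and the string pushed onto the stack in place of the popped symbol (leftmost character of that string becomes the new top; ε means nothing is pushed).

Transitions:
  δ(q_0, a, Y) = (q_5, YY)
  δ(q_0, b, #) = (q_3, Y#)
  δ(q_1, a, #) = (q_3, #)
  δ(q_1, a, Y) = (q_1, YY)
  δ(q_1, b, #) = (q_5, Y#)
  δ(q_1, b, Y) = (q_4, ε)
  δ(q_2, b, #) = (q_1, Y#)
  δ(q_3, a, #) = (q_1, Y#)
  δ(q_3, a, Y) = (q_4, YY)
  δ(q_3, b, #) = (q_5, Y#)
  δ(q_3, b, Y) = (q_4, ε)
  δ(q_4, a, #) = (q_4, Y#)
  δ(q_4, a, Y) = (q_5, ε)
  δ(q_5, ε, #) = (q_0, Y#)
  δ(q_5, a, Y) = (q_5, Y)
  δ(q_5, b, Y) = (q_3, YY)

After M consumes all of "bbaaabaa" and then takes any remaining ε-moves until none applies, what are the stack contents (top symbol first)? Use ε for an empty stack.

YYY#

(q_0, bbaaabaa, #) ⊢ (q_3, baaabaa, Y#) ⊢ (q_4, aaabaa, #) ⊢ (q_4, aabaa, Y#) ⊢ (q_5, abaa, #) ⊢ (q_0, abaa, Y#) ⊢ (q_5, baa, YY#) ⊢ (q_3, aa, YYY#) ⊢ (q_4, a, YYYY#) ⊢ (q_5, ε, YYY#)
All input consumed in state q_5 with stack YYY#.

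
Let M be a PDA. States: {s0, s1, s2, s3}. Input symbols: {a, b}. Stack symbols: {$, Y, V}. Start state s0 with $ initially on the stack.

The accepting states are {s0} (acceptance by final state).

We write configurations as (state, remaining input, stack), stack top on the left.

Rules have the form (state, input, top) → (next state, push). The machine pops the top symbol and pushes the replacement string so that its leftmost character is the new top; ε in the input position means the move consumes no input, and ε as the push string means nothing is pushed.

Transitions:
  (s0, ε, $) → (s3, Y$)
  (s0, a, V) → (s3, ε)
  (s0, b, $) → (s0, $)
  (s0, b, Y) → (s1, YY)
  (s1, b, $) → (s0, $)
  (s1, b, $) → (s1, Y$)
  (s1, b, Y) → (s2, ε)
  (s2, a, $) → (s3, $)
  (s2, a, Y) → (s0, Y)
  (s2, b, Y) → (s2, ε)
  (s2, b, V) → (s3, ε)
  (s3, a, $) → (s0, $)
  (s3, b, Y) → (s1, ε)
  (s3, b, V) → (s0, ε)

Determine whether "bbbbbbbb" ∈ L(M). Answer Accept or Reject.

One accepting computation: (s0, bbbbbbbb, $) ⊢ (s0, bbbbbbb, $) ⊢ (s0, bbbbbb, $) ⊢ (s0, bbbbb, $) ⊢ (s0, bbbb, $) ⊢ (s0, bbb, $) ⊢ (s0, bb, $) ⊢ (s0, b, $) ⊢ (s0, ε, $)
All input consumed and state s0 ∈ F.

Accept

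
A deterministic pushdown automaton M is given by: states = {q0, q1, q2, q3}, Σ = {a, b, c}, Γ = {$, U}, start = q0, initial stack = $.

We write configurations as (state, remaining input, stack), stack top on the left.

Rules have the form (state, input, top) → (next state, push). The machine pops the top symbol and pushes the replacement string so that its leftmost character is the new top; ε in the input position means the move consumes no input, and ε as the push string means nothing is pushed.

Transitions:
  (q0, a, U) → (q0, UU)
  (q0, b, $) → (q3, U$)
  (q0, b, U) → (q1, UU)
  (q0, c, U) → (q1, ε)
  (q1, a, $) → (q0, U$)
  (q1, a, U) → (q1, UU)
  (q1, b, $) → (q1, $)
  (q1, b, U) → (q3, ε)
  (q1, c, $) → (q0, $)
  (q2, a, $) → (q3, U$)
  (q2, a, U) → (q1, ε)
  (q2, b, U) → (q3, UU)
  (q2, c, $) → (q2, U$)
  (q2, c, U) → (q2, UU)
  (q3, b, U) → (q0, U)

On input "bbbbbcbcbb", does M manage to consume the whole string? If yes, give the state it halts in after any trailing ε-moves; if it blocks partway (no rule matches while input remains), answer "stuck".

(q0, bbbbbcbcbb, $)
  read b, top $: go to q3, push U$ → (q3, bbbbcbcbb, U$)
  read b, top U: go to q0, push U → (q0, bbbcbcbb, U$)
  read b, top U: go to q1, push UU → (q1, bbcbcbb, UU$)
  read b, top U: go to q3, push ε → (q3, bcbcbb, U$)
  read b, top U: go to q0, push U → (q0, cbcbb, U$)
  read c, top U: go to q1, push ε → (q1, bcbb, $)
  read b, top $: go to q1, push $ → (q1, cbb, $)
  read c, top $: go to q0, push $ → (q0, bb, $)
  read b, top $: go to q3, push U$ → (q3, b, U$)
  read b, top U: go to q0, push U → (q0, ε, U$)
All input consumed; M is in state q0.

q0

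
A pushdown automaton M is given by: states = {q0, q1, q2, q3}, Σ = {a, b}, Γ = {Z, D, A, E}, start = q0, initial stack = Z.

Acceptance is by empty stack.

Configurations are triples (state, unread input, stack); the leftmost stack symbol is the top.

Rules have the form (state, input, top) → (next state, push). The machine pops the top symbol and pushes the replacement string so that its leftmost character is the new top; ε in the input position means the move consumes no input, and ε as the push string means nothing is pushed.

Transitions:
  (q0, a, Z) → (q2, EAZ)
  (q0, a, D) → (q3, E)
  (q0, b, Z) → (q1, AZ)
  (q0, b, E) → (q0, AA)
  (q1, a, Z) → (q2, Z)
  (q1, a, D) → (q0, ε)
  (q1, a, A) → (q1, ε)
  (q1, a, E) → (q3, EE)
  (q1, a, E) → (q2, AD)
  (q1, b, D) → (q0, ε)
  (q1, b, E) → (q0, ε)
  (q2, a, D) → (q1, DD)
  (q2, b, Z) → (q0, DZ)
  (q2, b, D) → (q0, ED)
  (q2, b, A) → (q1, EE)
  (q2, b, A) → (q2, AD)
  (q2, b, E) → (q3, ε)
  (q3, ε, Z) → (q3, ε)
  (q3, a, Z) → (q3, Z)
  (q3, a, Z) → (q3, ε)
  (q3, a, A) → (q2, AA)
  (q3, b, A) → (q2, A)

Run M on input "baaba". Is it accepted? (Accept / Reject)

Reject

No computation consumes all input and empties the stack.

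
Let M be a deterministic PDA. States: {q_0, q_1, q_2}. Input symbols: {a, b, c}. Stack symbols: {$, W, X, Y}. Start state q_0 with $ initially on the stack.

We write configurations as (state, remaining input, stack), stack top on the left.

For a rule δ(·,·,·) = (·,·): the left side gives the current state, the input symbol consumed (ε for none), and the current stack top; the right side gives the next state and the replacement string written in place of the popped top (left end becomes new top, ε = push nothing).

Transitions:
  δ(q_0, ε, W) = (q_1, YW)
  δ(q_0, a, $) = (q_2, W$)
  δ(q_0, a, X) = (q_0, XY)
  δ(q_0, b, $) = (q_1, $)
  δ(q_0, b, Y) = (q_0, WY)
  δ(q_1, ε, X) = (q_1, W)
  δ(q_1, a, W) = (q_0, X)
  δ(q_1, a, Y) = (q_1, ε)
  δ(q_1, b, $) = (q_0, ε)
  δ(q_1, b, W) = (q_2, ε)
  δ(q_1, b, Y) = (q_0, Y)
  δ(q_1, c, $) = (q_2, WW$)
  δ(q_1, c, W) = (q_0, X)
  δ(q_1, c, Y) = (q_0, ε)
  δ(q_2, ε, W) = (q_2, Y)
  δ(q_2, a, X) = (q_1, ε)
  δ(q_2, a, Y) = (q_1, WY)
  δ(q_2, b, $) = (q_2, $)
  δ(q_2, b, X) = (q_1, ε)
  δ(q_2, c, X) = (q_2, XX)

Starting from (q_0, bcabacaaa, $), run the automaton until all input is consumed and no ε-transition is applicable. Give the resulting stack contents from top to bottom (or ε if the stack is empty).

(q_0, bcabacaaa, $) ⊢ (q_1, cabacaaa, $) ⊢ (q_2, abacaaa, WW$) ⊢ (q_2, abacaaa, YW$) ⊢ (q_1, bacaaa, WYW$) ⊢ (q_2, acaaa, YW$) ⊢ (q_1, caaa, WYW$) ⊢ (q_0, aaa, XYW$) ⊢ (q_0, aa, XYYW$) ⊢ (q_0, a, XYYYW$) ⊢ (q_0, ε, XYYYYW$)
All input consumed in state q_0 with stack XYYYYW$.

XYYYYW$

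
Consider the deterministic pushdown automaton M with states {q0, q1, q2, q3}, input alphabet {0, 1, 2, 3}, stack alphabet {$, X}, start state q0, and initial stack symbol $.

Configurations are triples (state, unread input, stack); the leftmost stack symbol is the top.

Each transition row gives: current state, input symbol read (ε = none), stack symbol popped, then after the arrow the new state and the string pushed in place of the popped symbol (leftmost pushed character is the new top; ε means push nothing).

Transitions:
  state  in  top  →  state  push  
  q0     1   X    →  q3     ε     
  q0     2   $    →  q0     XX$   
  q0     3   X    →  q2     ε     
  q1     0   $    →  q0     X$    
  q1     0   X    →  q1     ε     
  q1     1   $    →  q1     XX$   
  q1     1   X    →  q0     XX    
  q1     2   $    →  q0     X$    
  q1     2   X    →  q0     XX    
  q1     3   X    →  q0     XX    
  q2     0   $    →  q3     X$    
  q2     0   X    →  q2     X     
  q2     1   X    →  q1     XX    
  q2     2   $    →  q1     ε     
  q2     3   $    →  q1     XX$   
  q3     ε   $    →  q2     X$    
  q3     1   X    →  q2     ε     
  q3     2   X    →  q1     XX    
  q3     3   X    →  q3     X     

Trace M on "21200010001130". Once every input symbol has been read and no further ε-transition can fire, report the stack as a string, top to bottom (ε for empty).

XX$

(q0, 21200010001130, $)
  read 2, top $: go to q0, push XX$ → (q0, 1200010001130, XX$)
  read 1, top X: go to q3, push ε → (q3, 200010001130, X$)
  read 2, top X: go to q1, push XX → (q1, 00010001130, XX$)
  read 0, top X: go to q1, push ε → (q1, 0010001130, X$)
  read 0, top X: go to q1, push ε → (q1, 010001130, $)
  read 0, top $: go to q0, push X$ → (q0, 10001130, X$)
  read 1, top X: go to q3, push ε → (q3, 0001130, $)
  ε-move, top $: go to q2, push X$ → (q2, 0001130, X$)
  read 0, top X: go to q2, push X → (q2, 001130, X$)
  read 0, top X: go to q2, push X → (q2, 01130, X$)
  read 0, top X: go to q2, push X → (q2, 1130, X$)
  read 1, top X: go to q1, push XX → (q1, 130, XX$)
  read 1, top X: go to q0, push XX → (q0, 30, XXX$)
  read 3, top X: go to q2, push ε → (q2, 0, XX$)
  read 0, top X: go to q2, push X → (q2, ε, XX$)
All input consumed in state q2 with stack XX$.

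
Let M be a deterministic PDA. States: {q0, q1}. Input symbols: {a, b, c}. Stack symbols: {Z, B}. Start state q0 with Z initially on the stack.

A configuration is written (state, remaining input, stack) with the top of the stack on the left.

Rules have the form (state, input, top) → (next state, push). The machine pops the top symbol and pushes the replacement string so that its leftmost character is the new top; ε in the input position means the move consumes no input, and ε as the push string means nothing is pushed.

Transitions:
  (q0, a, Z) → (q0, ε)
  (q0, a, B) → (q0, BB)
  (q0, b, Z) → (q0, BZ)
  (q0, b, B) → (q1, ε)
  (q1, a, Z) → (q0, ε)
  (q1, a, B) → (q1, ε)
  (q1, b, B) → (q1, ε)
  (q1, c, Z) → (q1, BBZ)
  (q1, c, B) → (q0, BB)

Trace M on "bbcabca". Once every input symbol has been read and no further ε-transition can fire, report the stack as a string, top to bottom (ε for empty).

(q0, bbcabca, Z)
  read b, top Z: go to q0, push BZ → (q0, bcabca, BZ)
  read b, top B: go to q1, push ε → (q1, cabca, Z)
  read c, top Z: go to q1, push BBZ → (q1, abca, BBZ)
  read a, top B: go to q1, push ε → (q1, bca, BZ)
  read b, top B: go to q1, push ε → (q1, ca, Z)
  read c, top Z: go to q1, push BBZ → (q1, a, BBZ)
  read a, top B: go to q1, push ε → (q1, ε, BZ)
All input consumed in state q1 with stack BZ.

BZ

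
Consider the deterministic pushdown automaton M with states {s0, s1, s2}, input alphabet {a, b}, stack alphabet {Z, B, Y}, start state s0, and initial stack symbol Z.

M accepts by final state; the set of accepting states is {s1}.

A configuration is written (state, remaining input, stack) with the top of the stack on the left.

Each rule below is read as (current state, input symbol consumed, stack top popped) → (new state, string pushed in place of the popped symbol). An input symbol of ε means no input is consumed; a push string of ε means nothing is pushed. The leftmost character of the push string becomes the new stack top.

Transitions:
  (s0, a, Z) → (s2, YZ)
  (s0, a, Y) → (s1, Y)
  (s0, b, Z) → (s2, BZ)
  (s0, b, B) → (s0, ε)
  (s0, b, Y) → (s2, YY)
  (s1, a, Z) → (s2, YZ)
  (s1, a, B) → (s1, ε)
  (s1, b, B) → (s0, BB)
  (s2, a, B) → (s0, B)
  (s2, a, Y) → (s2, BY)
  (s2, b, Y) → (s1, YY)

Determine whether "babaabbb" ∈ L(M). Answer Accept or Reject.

(s0, babaabbb, Z)
  read b, top Z: go to s2, push BZ → (s2, abaabbb, BZ)
  read a, top B: go to s0, push B → (s0, baabbb, BZ)
  read b, top B: go to s0, push ε → (s0, aabbb, Z)
  read a, top Z: go to s2, push YZ → (s2, abbb, YZ)
  read a, top Y: go to s2, push BY → (s2, bbb, BYZ)
No transition applies at (s2, bbb, BYZ); input not fully consumed.

Reject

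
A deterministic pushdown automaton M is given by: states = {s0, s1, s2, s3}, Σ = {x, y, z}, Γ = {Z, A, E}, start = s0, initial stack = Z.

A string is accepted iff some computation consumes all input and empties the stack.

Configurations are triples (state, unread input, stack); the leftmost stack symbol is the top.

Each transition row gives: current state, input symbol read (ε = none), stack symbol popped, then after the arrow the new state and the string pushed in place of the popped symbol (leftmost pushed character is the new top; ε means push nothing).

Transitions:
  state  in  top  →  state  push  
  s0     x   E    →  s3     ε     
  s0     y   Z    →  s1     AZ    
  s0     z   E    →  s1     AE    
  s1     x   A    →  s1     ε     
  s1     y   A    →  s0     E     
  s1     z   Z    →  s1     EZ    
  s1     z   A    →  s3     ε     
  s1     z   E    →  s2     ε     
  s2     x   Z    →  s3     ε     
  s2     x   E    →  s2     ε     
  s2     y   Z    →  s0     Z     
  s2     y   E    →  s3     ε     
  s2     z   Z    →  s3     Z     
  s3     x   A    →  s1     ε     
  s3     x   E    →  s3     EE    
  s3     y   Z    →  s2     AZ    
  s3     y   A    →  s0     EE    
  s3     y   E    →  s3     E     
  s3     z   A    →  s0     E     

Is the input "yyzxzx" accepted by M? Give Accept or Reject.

(s0, yyzxzx, Z)
  read y, top Z: go to s1, push AZ → (s1, yzxzx, AZ)
  read y, top A: go to s0, push E → (s0, zxzx, EZ)
  read z, top E: go to s1, push AE → (s1, xzx, AEZ)
  read x, top A: go to s1, push ε → (s1, zx, EZ)
  read z, top E: go to s2, push ε → (s2, x, Z)
  read x, top Z: go to s3, push ε → (s3, ε, ε)
All input consumed and the stack is empty.

Accept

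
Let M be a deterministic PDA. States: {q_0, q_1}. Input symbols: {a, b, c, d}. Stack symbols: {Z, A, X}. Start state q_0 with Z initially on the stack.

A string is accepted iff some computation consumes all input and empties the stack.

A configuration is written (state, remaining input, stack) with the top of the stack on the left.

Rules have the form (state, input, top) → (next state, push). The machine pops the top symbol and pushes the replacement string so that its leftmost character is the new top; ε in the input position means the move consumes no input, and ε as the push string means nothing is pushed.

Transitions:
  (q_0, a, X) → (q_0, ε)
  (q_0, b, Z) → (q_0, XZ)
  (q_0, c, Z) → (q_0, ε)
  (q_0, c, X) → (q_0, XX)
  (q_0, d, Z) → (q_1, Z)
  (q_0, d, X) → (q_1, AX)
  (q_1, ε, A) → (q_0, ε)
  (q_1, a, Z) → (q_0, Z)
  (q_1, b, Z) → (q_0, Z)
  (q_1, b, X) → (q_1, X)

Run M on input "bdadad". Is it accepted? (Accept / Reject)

(q_0, bdadad, Z)
  read b, top Z: go to q_0, push XZ → (q_0, dadad, XZ)
  read d, top X: go to q_1, push AX → (q_1, adad, AXZ)
  ε-move, top A: go to q_0, push ε → (q_0, adad, XZ)
  read a, top X: go to q_0, push ε → (q_0, dad, Z)
  read d, top Z: go to q_1, push Z → (q_1, ad, Z)
  read a, top Z: go to q_0, push Z → (q_0, d, Z)
  read d, top Z: go to q_1, push Z → (q_1, ε, Z)
All input consumed; stack is Z, not empty, and no further ε-move applies.

Reject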